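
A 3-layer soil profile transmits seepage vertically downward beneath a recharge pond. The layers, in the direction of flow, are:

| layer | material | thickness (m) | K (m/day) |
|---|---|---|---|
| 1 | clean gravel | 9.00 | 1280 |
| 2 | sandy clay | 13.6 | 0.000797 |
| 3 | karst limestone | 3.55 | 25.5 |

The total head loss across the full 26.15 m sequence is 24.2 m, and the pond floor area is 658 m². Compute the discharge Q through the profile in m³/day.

Flow is perpendicular to layering, so the layers act in series and the equivalent K is the thickness-weighted harmonic mean.
Total thickness L = 9.00 + 13.6 + 3.55 = 26.15 m.
Σ(b_i/K_i) = 9.00/1280 + 13.6/0.000797 + 3.55/25.5 = 17064 d.
K_eq = L / Σ(b_i/K_i) = 26.15 / 17064 = 0.001532 m/day.
Q = K_eq · A · (Δh/L) = 0.001532 × 658 × (24.2/26.15) = 0.9332 m³/day.

0.933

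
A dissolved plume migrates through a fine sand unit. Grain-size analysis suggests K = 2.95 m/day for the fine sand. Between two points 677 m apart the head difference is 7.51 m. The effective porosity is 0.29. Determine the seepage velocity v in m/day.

0.113

Hydraulic gradient i = Δh / L = 7.51 / 677 = 0.01109.
Darcy flux q = K · i = 2.950 × 0.01109 = 0.03272 m/day.
Seepage velocity v = q / n_e = 0.03272 / 0.29 = 0.1128 m/day.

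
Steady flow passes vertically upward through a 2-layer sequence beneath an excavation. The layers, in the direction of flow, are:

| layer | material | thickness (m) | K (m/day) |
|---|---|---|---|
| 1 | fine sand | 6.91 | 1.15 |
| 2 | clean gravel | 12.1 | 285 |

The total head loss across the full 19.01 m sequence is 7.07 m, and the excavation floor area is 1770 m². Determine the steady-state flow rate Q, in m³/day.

Flow is perpendicular to layering, so the layers act in series and the equivalent K is the thickness-weighted harmonic mean.
Total thickness L = 6.91 + 12.1 = 19.01 m.
Σ(b_i/K_i) = 6.91/1.15 + 12.1/285 = 6.051 d.
K_eq = L / Σ(b_i/K_i) = 19.01 / 6.051 = 3.142 m/day.
Q = K_eq · A · (Δh/L) = 3.142 × 1770 × (7.07/19.01) = 2068 m³/day.

2070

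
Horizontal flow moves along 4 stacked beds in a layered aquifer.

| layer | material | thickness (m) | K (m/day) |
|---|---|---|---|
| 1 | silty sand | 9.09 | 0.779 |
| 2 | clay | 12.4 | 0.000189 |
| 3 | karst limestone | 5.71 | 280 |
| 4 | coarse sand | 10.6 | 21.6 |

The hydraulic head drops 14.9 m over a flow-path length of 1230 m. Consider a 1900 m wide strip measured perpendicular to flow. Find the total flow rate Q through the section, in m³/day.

42200

Flow is parallel to layering, so each bed carries its own Darcy discharge and the transmissivities add.
Σ(K_i·b_i) = 0.779×9.09 + 0.000189×12.4 + 280×5.71 + 21.6×10.6 = 1835 m²/day.
Hydraulic gradient i = Δh / L = 14.9 / 1230 = 0.01211.
Q = Σ(K_i·b_i) · W · i = 1835 × 1900 × 0.01211 = 42231 m³/day.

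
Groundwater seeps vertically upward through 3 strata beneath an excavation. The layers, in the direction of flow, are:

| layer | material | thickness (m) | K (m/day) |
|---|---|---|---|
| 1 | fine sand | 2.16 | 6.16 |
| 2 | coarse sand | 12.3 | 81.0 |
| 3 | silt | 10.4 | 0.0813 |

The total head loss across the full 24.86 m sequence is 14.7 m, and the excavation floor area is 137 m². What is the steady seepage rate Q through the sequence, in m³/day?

15.7

Flow is perpendicular to layering, so the layers act in series and the equivalent K is the thickness-weighted harmonic mean.
Total thickness L = 2.16 + 12.3 + 10.4 = 24.86 m.
Σ(b_i/K_i) = 2.16/6.16 + 12.3/81.0 + 10.4/0.0813 = 128.4 d.
K_eq = L / Σ(b_i/K_i) = 24.86 / 128.4 = 0.1936 m/day.
Q = K_eq · A · (Δh/L) = 0.1936 × 137 × (14.7/24.86) = 15.68 m³/day.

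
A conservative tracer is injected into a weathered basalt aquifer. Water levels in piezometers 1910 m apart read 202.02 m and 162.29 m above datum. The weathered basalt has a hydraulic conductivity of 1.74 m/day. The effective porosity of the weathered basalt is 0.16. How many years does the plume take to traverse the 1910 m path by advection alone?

23.1

Hydraulic gradient i = (202.02 − 162.29) / 1910 = 39.73 / 1910 = 0.02080.
Darcy flux q = K · i = 1.740 × 0.02080 = 0.03619 m/day.
Seepage velocity v = q / n_e = 0.03619 / 0.16 = 0.2262 m/day.
Travel time t = L / v = 1910 / 0.2262 = 8443 days = 23.12 years.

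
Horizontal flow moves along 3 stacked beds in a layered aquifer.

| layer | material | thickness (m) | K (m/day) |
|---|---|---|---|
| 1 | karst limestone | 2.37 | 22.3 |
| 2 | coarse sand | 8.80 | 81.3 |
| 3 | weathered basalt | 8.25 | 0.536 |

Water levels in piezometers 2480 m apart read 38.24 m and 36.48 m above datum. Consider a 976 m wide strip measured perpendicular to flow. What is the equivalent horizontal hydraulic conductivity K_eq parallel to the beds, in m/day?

39.8

Flow is parallel to layering, so each bed carries its own Darcy discharge and the transmissivities add.
Σ(K_i·b_i) = 22.3×2.37 + 81.3×8.80 + 0.536×8.25 = 772.7 m²/day.
Total thickness b = 19.42 m, so K_eq = Σ(K_i·b_i)/b = 39.79 m/day.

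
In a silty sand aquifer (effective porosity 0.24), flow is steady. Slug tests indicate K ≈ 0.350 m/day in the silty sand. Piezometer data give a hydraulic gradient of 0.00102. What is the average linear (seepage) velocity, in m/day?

Hydraulic gradient i = 0.00102.
Darcy flux q = K · i = 0.3500 × 0.001020 = 0.0003570 m/day.
Seepage velocity v = q / n_e = 0.0003570 / 0.24 = 0.001488 m/day.

0.00149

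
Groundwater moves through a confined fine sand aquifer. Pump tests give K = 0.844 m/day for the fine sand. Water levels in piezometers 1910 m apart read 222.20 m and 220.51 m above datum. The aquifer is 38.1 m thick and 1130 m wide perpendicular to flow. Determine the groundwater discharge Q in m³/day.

Cross-sectional area A = 1130 × 38.1 = 43053 m².
Hydraulic gradient i = (222.20 − 220.51) / 1910 = 1.69 / 1910 = 0.0008848.
Darcy's law: Q = K · A · i = 0.8440 × 43053 × 0.0008848 = 32.15 m³/day.

32.2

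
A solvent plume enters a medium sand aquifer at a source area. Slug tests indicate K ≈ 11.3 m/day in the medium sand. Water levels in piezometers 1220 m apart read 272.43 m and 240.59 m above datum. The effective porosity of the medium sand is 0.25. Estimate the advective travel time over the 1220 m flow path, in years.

Hydraulic gradient i = (272.43 − 240.59) / 1220 = 31.84 / 1220 = 0.02610.
Darcy flux q = K · i = 11.30 × 0.02610 = 0.2949 m/day.
Seepage velocity v = q / n_e = 0.2949 / 0.25 = 1.180 m/day.
Travel time t = L / v = 1220 / 1.180 = 1034 days = 2.832 years.

2.83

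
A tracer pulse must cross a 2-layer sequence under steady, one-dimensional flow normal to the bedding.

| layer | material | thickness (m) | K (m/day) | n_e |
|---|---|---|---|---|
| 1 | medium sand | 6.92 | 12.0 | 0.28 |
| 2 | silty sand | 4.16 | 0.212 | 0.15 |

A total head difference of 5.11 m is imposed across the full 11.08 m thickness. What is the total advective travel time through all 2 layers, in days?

With flow normal to the layers, continuity requires the same specific discharge q through every layer.
Σ(b_i/K_i) = 6.92/12.0 + 4.16/0.212 = 20.20 d.
q = Δh / Σ(b_i/K_i) = 5.11 / 20.20 = 0.2530 m/day.
In each layer the seepage velocity is v_i = q/n_i, so the layer transit time is t_i = b_i·n_i / q:
  layer 1 (medium sand): t_1 = 6.92 × 0.28 / 0.2530 = 7.659 d
  layer 2 (silty sand): t_2 = 4.16 × 0.15 / 0.2530 = 2.467 d
Total t = Σ t_i = 10.13 days.

10.1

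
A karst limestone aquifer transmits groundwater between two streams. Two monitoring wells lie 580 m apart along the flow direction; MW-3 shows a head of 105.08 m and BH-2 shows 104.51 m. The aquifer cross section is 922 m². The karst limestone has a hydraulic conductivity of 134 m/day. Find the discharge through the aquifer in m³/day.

Hydraulic gradient i = (105.08 − 104.51) / 580 = 0.57 / 580 = 0.0009828.
Darcy's law: Q = K · A · i = 134.0 × 922.0 × 0.0009828 = 121.4 m³/day.

121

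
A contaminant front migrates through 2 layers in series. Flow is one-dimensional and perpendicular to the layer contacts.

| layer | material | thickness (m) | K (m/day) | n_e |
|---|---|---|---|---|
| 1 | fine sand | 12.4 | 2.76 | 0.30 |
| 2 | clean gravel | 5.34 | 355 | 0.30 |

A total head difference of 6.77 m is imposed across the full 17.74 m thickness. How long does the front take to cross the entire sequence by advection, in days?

With flow normal to the layers, continuity requires the same specific discharge q through every layer.
Σ(b_i/K_i) = 12.4/2.76 + 5.34/355 = 4.508 d.
q = Δh / Σ(b_i/K_i) = 6.77 / 4.508 = 1.502 m/day.
In each layer the seepage velocity is v_i = q/n_i, so the layer transit time is t_i = b_i·n_i / q:
  layer 1 (fine sand): t_1 = 12.4 × 0.30 / 1.502 = 2.477 d
  layer 2 (clean gravel): t_2 = 5.34 × 0.30 / 1.502 = 1.067 d
Total t = Σ t_i = 3.544 days.

3.54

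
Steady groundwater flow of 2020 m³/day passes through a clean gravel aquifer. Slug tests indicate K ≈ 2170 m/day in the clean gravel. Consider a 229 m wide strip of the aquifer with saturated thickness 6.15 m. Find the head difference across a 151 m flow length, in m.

0.0998

Cross-sectional area A = 229 × 6.15 = 1408 m².
From Q = K·A·i, i = Q / (K·A) = 2020 / (2170 × 1408) = 0.0006610.
Head loss Δh = i · L = 0.0006610 × 151 = 0.09981 m.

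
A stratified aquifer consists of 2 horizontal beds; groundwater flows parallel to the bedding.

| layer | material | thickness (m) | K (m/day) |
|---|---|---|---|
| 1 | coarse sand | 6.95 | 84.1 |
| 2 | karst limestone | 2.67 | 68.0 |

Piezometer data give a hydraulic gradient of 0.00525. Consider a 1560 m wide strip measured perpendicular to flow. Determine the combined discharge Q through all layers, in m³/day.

Flow is parallel to layering, so each bed carries its own Darcy discharge and the transmissivities add.
Σ(K_i·b_i) = 84.1×6.95 + 68.0×2.67 = 766.1 m²/day.
Hydraulic gradient i = 0.00525.
Q = Σ(K_i·b_i) · W · i = 766.1 × 1560 × 0.005250 = 6274 m³/day.

6270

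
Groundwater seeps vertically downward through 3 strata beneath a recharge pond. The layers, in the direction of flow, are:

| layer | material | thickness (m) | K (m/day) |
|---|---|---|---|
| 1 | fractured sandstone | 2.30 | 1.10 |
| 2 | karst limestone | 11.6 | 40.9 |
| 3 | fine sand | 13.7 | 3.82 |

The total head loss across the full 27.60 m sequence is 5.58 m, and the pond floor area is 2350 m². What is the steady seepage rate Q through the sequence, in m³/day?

2200

Flow is perpendicular to layering, so the layers act in series and the equivalent K is the thickness-weighted harmonic mean.
Total thickness L = 2.30 + 11.6 + 13.7 = 27.60 m.
Σ(b_i/K_i) = 2.30/1.10 + 11.6/40.9 + 13.7/3.82 = 5.961 d.
K_eq = L / Σ(b_i/K_i) = 27.60 / 5.961 = 4.630 m/day.
Q = K_eq · A · (Δh/L) = 4.630 × 2350 × (5.58/27.60) = 2200 m³/day.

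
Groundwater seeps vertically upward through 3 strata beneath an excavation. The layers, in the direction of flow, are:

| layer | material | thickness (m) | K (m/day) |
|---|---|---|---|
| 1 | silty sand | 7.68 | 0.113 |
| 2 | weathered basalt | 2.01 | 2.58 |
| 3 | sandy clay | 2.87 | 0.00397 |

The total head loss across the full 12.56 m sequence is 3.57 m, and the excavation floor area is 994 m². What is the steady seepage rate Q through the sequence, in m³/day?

Flow is perpendicular to layering, so the layers act in series and the equivalent K is the thickness-weighted harmonic mean.
Total thickness L = 7.68 + 2.01 + 2.87 = 12.56 m.
Σ(b_i/K_i) = 7.68/0.113 + 2.01/2.58 + 2.87/0.00397 = 791.7 d.
K_eq = L / Σ(b_i/K_i) = 12.56 / 791.7 = 0.01587 m/day.
Q = K_eq · A · (Δh/L) = 0.01587 × 994 × (3.57/12.56) = 4.482 m³/day.

4.48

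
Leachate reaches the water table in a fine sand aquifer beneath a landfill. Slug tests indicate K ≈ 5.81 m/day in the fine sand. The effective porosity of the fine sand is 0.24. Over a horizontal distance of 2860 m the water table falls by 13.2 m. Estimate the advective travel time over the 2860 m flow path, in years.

70.1

Hydraulic gradient i = Δh / L = 13.2 / 2860 = 0.004615.
Darcy flux q = K · i = 5.810 × 0.004615 = 0.02682 m/day.
Seepage velocity v = q / n_e = 0.02682 / 0.24 = 0.1117 m/day.
Travel time t = L / v = 2860 / 0.1117 = 25597 days = 70.08 years.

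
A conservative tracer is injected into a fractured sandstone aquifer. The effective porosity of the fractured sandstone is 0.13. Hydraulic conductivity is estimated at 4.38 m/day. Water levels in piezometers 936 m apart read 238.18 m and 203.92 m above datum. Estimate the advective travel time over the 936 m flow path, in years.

2.08

Hydraulic gradient i = (238.18 − 203.92) / 936 = 34.26 / 936 = 0.03660.
Darcy flux q = K · i = 4.380 × 0.03660 = 0.1603 m/day.
Seepage velocity v = q / n_e = 0.1603 / 0.13 = 1.233 m/day.
Travel time t = L / v = 936 / 1.233 = 759.0 days = 2.078 years.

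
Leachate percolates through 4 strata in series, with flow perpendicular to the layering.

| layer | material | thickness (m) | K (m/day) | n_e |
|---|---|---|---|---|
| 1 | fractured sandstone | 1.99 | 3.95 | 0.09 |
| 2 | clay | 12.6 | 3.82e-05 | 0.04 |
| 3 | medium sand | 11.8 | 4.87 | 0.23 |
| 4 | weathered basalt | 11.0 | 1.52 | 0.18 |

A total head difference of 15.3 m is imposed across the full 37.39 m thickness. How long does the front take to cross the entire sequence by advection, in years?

317

With flow normal to the layers, continuity requires the same specific discharge q through every layer.
Σ(b_i/K_i) = 1.99/3.95 + 12.6/3.82e-05 + 11.8/4.87 + 11.0/1.52 = 3.299e+05 d.
q = Δh / Σ(b_i/K_i) = 15.3 / 3.299e+05 = 4.638e-05 m/day.
In each layer the seepage velocity is v_i = q/n_i, so the layer transit time is t_i = b_i·n_i / q:
  layer 1 (fractured sandstone): t_1 = 1.99 × 0.09 / 4.638e-05 = 3861 d
  layer 2 (clay): t_2 = 12.6 × 0.04 / 4.638e-05 = 10866 d
  layer 3 (medium sand): t_3 = 11.8 × 0.23 / 4.638e-05 = 58511 d
  layer 4 (weathered basalt): t_4 = 11.0 × 0.18 / 4.638e-05 = 42687 d
Total t = Σ t_i = 1.159e+05 days = 317.4 years.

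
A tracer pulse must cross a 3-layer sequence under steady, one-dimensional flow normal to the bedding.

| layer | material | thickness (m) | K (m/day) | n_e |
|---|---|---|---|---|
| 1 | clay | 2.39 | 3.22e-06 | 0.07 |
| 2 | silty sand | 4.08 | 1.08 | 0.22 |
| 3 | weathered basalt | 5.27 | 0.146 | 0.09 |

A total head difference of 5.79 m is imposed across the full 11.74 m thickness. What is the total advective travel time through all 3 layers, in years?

With flow normal to the layers, continuity requires the same specific discharge q through every layer.
Σ(b_i/K_i) = 2.39/3.22e-06 + 4.08/1.08 + 5.27/0.146 = 7.423e+05 d.
q = Δh / Σ(b_i/K_i) = 5.79 / 7.423e+05 = 7.800e-06 m/day.
In each layer the seepage velocity is v_i = q/n_i, so the layer transit time is t_i = b_i·n_i / q:
  layer 1 (clay): t_1 = 2.39 × 0.07 / 7.800e-06 = 21448 d
  layer 2 (silty sand): t_2 = 4.08 × 0.22 / 7.800e-06 = 1.151e+05 d
  layer 3 (weathered basalt): t_3 = 5.27 × 0.09 / 7.800e-06 = 60805 d
Total t = Σ t_i = 1.973e+05 days = 540.2 years.

540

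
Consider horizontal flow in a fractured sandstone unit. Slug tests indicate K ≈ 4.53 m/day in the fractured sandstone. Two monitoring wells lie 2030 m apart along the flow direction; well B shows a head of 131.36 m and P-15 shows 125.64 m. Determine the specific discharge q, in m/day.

0.0128

Hydraulic gradient i = (131.36 − 125.64) / 2030 = 5.72 / 2030 = 0.002818.
Specific discharge q = K · i = 4.530 × 0.002818 = 0.01276 m/day.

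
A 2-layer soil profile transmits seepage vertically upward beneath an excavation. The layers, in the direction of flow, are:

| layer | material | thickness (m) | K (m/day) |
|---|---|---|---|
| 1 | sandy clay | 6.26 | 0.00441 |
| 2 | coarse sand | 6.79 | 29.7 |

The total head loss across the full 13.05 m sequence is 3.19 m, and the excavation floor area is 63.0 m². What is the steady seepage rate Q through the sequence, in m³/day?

0.142

Flow is perpendicular to layering, so the layers act in series and the equivalent K is the thickness-weighted harmonic mean.
Total thickness L = 6.26 + 6.79 = 13.05 m.
Σ(b_i/K_i) = 6.26/0.00441 + 6.79/29.7 = 1420 d.
K_eq = L / Σ(b_i/K_i) = 13.05 / 1420 = 0.009192 m/day.
Q = K_eq · A · (Δh/L) = 0.009192 × 63.0 × (3.19/13.05) = 0.1416 m³/day.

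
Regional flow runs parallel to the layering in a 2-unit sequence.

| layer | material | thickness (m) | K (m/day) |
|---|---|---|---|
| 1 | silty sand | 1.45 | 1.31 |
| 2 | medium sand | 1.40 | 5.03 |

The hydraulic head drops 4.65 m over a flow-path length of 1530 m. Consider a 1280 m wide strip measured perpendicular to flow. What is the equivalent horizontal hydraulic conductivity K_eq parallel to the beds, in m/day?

Flow is parallel to layering, so each bed carries its own Darcy discharge and the transmissivities add.
Σ(K_i·b_i) = 1.31×1.45 + 5.03×1.40 = 8.941 m²/day.
Total thickness b = 2.850 m, so K_eq = Σ(K_i·b_i)/b = 3.137 m/day.

3.14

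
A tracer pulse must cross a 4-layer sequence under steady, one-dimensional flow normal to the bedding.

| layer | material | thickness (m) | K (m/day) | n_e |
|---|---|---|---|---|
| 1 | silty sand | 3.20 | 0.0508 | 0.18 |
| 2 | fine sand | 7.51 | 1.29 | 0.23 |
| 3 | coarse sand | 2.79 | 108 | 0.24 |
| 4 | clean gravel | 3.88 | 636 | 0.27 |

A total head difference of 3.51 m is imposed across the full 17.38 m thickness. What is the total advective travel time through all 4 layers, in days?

With flow normal to the layers, continuity requires the same specific discharge q through every layer.
Σ(b_i/K_i) = 3.20/0.0508 + 7.51/1.29 + 2.79/108 + 3.88/636 = 68.85 d.
q = Δh / Σ(b_i/K_i) = 3.51 / 68.85 = 0.05098 m/day.
In each layer the seepage velocity is v_i = q/n_i, so the layer transit time is t_i = b_i·n_i / q:
  layer 1 (silty sand): t_1 = 3.20 × 0.18 / 0.05098 = 11.30 d
  layer 2 (fine sand): t_2 = 7.51 × 0.23 / 0.05098 = 33.88 d
  layer 3 (coarse sand): t_3 = 2.79 × 0.24 / 0.05098 = 13.13 d
  layer 4 (clean gravel): t_4 = 3.88 × 0.27 / 0.05098 = 20.55 d
Total t = Σ t_i = 78.86 days.

78.9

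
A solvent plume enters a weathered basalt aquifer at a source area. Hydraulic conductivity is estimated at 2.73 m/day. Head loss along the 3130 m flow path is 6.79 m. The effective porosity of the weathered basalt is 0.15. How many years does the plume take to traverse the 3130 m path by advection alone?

217

Hydraulic gradient i = Δh / L = 6.79 / 3130 = 0.002169.
Darcy flux q = K · i = 2.730 × 0.002169 = 0.005922 m/day.
Seepage velocity v = q / n_e = 0.005922 / 0.15 = 0.03948 m/day.
Travel time t = L / v = 3130 / 0.03948 = 79277 days = 217.0 years.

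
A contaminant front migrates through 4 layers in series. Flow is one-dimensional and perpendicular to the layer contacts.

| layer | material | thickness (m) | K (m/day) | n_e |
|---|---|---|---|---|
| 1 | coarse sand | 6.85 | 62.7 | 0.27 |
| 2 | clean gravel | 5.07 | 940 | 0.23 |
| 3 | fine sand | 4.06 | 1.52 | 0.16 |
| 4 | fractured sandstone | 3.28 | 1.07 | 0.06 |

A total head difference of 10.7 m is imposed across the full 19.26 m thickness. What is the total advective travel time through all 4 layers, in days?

2.11

With flow normal to the layers, continuity requires the same specific discharge q through every layer.
Σ(b_i/K_i) = 6.85/62.7 + 5.07/940 + 4.06/1.52 + 3.28/1.07 = 5.851 d.
q = Δh / Σ(b_i/K_i) = 10.7 / 5.851 = 1.829 m/day.
In each layer the seepage velocity is v_i = q/n_i, so the layer transit time is t_i = b_i·n_i / q:
  layer 1 (coarse sand): t_1 = 6.85 × 0.27 / 1.829 = 1.011 d
  layer 2 (clean gravel): t_2 = 5.07 × 0.23 / 1.829 = 0.6377 d
  layer 3 (fine sand): t_3 = 4.06 × 0.16 / 1.829 = 0.3552 d
  layer 4 (fractured sandstone): t_4 = 3.28 × 0.06 / 1.829 = 0.1076 d
Total t = Σ t_i = 2.112 days.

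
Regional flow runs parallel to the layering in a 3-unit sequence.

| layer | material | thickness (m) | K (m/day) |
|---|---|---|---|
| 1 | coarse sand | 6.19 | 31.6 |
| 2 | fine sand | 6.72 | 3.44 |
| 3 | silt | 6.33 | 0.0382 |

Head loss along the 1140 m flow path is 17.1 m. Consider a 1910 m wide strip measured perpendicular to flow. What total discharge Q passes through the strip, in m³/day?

6270

Flow is parallel to layering, so each bed carries its own Darcy discharge and the transmissivities add.
Σ(K_i·b_i) = 31.6×6.19 + 3.44×6.72 + 0.0382×6.33 = 219.0 m²/day.
Hydraulic gradient i = Δh / L = 17.1 / 1140 = 0.01500.
Q = Σ(K_i·b_i) · W · i = 219.0 × 1910 × 0.01500 = 6273 m³/day.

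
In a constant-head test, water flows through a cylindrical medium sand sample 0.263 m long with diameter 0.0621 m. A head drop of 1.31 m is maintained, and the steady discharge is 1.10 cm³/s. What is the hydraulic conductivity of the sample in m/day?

6.30

Cross-sectional area A = π·(d/2)² = π × (0.0621/2)² = 0.003029 m².
Convert discharge: 1.10 cm³/s = 1.100e-06 m³/s.
Darcy's law rearranged: K = Q·L / (A·Δh) = 1.100e-06 × 0.263 / (0.003029 × 1.31) = 7.291e-05 m/s = 6.300 m/day.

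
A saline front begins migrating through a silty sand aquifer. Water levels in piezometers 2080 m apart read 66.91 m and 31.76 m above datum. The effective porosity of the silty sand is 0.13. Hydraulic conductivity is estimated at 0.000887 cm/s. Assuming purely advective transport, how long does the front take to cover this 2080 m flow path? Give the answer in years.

Convert K: 0.000887 cm/s × 864 = 0.7664 m/day.
Hydraulic gradient i = (66.91 − 31.76) / 2080 = 35.15 / 2080 = 0.01690.
Darcy flux q = K · i = 0.7664 × 0.01690 = 0.01295 m/day.
Seepage velocity v = q / n_e = 0.01295 / 0.13 = 0.09962 m/day.
Travel time t = L / v = 2080 / 0.09962 = 20879 days = 57.16 years.

57.2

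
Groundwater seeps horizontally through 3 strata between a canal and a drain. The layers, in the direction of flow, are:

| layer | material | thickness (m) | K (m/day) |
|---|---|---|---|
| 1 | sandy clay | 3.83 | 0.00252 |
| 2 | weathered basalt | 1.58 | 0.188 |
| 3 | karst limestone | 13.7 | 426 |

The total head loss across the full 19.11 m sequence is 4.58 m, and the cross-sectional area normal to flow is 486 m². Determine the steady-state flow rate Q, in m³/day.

1.46

Flow is perpendicular to layering, so the layers act in series and the equivalent K is the thickness-weighted harmonic mean.
Total thickness L = 3.83 + 1.58 + 13.7 = 19.11 m.
Σ(b_i/K_i) = 3.83/0.00252 + 1.58/0.188 + 13.7/426 = 1528 d.
K_eq = L / Σ(b_i/K_i) = 19.11 / 1528 = 0.01250 m/day.
Q = K_eq · A · (Δh/L) = 0.01250 × 486 × (4.58/19.11) = 1.456 m³/day.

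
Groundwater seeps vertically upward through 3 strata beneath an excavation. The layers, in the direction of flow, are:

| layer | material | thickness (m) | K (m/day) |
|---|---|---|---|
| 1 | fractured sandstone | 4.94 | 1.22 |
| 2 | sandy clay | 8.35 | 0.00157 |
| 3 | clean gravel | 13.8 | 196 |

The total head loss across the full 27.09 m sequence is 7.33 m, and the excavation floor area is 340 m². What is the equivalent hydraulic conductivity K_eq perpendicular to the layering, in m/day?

0.00509

Flow is perpendicular to layering, so the layers act in series and the equivalent K is the thickness-weighted harmonic mean.
Total thickness L = 4.94 + 8.35 + 13.8 = 27.09 m.
Σ(b_i/K_i) = 4.94/1.22 + 8.35/0.00157 + 13.8/196 = 5323 d.
K_eq = L / Σ(b_i/K_i) = 27.09 / 5323 = 0.005090 m/day.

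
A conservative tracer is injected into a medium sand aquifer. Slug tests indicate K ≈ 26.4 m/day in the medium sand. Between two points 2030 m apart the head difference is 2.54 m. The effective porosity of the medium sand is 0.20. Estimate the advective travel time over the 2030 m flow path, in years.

33.7

Hydraulic gradient i = Δh / L = 2.54 / 2030 = 0.001251.
Darcy flux q = K · i = 26.40 × 0.001251 = 0.03303 m/day.
Seepage velocity v = q / n_e = 0.03303 / 0.20 = 0.1652 m/day.
Travel time t = L / v = 2030 / 0.1652 = 12291 days = 33.65 years.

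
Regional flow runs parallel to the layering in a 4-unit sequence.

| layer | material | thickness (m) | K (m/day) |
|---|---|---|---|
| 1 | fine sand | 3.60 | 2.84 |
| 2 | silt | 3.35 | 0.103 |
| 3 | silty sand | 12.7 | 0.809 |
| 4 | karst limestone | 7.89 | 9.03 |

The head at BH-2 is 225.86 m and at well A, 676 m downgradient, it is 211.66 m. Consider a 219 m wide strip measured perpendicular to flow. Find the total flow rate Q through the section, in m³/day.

Flow is parallel to layering, so each bed carries its own Darcy discharge and the transmissivities add.
Σ(K_i·b_i) = 2.84×3.60 + 0.103×3.35 + 0.809×12.7 + 9.03×7.89 = 92.09 m²/day.
Hydraulic gradient i = (225.86 − 211.66) / 676 = 14.2 / 676 = 0.02101.
Q = Σ(K_i·b_i) · W · i = 92.09 × 219 × 0.02101 = 423.6 m³/day.

424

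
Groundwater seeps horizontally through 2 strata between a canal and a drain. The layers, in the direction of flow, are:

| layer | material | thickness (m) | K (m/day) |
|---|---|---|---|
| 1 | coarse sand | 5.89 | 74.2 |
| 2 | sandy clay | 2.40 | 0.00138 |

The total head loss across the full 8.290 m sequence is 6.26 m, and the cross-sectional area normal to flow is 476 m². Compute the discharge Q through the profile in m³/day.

1.71

Flow is perpendicular to layering, so the layers act in series and the equivalent K is the thickness-weighted harmonic mean.
Total thickness L = 5.89 + 2.40 = 8.290 m.
Σ(b_i/K_i) = 5.89/74.2 + 2.40/0.00138 = 1739 d.
K_eq = L / Σ(b_i/K_i) = 8.290 / 1739 = 0.004767 m/day.
Q = K_eq · A · (Δh/L) = 0.004767 × 476 × (6.26/8.290) = 1.713 m³/day.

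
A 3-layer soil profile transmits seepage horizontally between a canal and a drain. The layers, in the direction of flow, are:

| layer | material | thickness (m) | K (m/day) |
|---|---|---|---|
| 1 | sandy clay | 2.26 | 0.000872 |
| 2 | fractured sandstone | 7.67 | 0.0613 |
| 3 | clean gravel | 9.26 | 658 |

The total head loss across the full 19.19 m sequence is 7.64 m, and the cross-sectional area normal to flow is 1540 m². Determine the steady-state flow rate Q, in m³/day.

4.33

Flow is perpendicular to layering, so the layers act in series and the equivalent K is the thickness-weighted harmonic mean.
Total thickness L = 2.26 + 7.67 + 9.26 = 19.19 m.
Σ(b_i/K_i) = 2.26/0.000872 + 7.67/0.0613 + 9.26/658 = 2717 d.
K_eq = L / Σ(b_i/K_i) = 19.19 / 2717 = 0.007063 m/day.
Q = K_eq · A · (Δh/L) = 0.007063 × 1540 × (7.64/19.19) = 4.331 m³/day.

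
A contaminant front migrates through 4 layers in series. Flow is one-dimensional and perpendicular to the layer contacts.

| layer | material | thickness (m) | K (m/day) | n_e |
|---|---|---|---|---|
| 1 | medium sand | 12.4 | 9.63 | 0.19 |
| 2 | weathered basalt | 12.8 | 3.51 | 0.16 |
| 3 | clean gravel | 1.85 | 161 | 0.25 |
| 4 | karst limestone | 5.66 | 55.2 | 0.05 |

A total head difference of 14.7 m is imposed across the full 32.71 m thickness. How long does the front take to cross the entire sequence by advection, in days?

1.77

With flow normal to the layers, continuity requires the same specific discharge q through every layer.
Σ(b_i/K_i) = 12.4/9.63 + 12.8/3.51 + 1.85/161 + 5.66/55.2 = 5.048 d.
q = Δh / Σ(b_i/K_i) = 14.7 / 5.048 = 2.912 m/day.
In each layer the seepage velocity is v_i = q/n_i, so the layer transit time is t_i = b_i·n_i / q:
  layer 1 (medium sand): t_1 = 12.4 × 0.19 / 2.912 = 0.8091 d
  layer 2 (weathered basalt): t_2 = 12.8 × 0.16 / 2.912 = 0.7033 d
  layer 3 (clean gravel): t_3 = 1.85 × 0.25 / 2.912 = 0.1588 d
  layer 4 (karst limestone): t_4 = 5.66 × 0.05 / 2.912 = 0.09719 d
Total t = Σ t_i = 1.768 days.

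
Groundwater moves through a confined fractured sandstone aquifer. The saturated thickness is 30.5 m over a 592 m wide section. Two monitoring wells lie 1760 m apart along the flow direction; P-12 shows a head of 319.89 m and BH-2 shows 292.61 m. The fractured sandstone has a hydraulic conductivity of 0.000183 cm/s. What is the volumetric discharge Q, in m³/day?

Convert K: 0.000183 cm/s × 864 = 0.1581 m/day.
Cross-sectional area A = 592 × 30.5 = 18056 m².
Hydraulic gradient i = (319.89 − 292.61) / 1760 = 27.28 / 1760 = 0.01550.
Darcy's law: Q = K · A · i = 0.1581 × 18056 × 0.01550 = 44.25 m³/day.

44.3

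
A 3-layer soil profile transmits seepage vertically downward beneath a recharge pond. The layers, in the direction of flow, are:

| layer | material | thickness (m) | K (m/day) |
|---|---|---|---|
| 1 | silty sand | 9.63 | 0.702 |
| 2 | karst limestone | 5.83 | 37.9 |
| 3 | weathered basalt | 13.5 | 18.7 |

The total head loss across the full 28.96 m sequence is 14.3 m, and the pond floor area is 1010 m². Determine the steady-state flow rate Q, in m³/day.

Flow is perpendicular to layering, so the layers act in series and the equivalent K is the thickness-weighted harmonic mean.
Total thickness L = 9.63 + 5.83 + 13.5 = 28.96 m.
Σ(b_i/K_i) = 9.63/0.702 + 5.83/37.9 + 13.5/18.7 = 14.59 d.
K_eq = L / Σ(b_i/K_i) = 28.96 / 14.59 = 1.984 m/day.
Q = K_eq · A · (Δh/L) = 1.984 × 1010 × (14.3/28.96) = 989.7 m³/day.

990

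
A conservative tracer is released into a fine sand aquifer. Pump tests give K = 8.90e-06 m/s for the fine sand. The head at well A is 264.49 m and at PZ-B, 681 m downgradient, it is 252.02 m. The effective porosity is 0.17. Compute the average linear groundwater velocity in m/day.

Convert K: 8.90e-06 m/s × 86400 = 0.7690 m/day.
Hydraulic gradient i = (264.49 − 252.02) / 681 = 12.47 / 681 = 0.01831.
Darcy flux q = K · i = 0.7690 × 0.01831 = 0.01408 m/day.
Seepage velocity v = q / n_e = 0.01408 / 0.17 = 0.08283 m/day.

0.0828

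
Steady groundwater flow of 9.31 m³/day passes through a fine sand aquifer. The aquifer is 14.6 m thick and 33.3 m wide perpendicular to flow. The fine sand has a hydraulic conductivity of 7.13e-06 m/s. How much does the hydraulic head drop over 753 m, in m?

23.4

Convert K: 7.13e-06 m/s × 86400 = 0.6160 m/day.
Cross-sectional area A = 33.3 × 14.6 = 486.2 m².
From Q = K·A·i, i = Q / (K·A) = 9.31 / (0.6160 × 486.2) = 0.03108.
Head loss Δh = i · L = 0.03108 × 753 = 23.41 m.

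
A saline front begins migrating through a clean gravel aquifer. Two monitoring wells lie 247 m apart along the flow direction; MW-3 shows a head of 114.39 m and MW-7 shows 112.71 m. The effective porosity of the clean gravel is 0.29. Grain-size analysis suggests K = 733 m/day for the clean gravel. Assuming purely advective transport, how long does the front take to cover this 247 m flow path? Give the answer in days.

Hydraulic gradient i = (114.39 − 112.71) / 247 = 1.68 / 247 = 0.006802.
Darcy flux q = K · i = 733.0 × 0.006802 = 4.986 m/day.
Seepage velocity v = q / n_e = 4.986 / 0.29 = 17.19 m/day.
Travel time t = L / v = 247 / 17.19 = 14.37 days.

14.4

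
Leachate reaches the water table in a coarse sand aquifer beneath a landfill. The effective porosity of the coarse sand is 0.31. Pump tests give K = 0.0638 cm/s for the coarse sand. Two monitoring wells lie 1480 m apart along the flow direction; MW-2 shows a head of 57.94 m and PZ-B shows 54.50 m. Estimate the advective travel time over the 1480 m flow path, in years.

9.80

Convert K: 0.0638 cm/s × 864 = 55.12 m/day.
Hydraulic gradient i = (57.94 − 54.50) / 1480 = 3.44 / 1480 = 0.002324.
Darcy flux q = K · i = 55.12 × 0.002324 = 0.1281 m/day.
Seepage velocity v = q / n_e = 0.1281 / 0.31 = 0.4133 m/day.
Travel time t = L / v = 1480 / 0.4133 = 3581 days = 9.804 years.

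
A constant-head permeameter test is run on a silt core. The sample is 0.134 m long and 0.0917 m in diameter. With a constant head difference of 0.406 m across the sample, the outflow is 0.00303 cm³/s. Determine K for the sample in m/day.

0.0131

Cross-sectional area A = π·(d/2)² = π × (0.0917/2)² = 0.006604 m².
Convert discharge: 0.00303 cm³/s = 3.030e-09 m³/s.
Darcy's law rearranged: K = Q·L / (A·Δh) = 3.030e-09 × 0.134 / (0.006604 × 0.406) = 1.514e-07 m/s = 0.01308 m/day.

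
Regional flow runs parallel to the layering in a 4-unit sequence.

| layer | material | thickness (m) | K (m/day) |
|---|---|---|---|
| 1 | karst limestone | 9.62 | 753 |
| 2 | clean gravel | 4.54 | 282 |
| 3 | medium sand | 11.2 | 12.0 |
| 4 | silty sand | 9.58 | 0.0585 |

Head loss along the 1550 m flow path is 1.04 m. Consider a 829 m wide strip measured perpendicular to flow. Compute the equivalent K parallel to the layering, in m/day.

Flow is parallel to layering, so each bed carries its own Darcy discharge and the transmissivities add.
Σ(K_i·b_i) = 753×9.62 + 282×4.54 + 12.0×11.2 + 0.0585×9.58 = 8659 m²/day.
Total thickness b = 34.94 m, so K_eq = Σ(K_i·b_i)/b = 247.8 m/day.

248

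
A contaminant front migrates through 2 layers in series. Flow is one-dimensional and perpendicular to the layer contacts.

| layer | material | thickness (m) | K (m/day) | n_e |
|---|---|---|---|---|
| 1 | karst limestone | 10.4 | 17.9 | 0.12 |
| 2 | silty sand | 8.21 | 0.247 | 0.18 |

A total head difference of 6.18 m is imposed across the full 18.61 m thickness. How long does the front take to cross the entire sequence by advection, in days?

With flow normal to the layers, continuity requires the same specific discharge q through every layer.
Σ(b_i/K_i) = 10.4/17.9 + 8.21/0.247 = 33.82 d.
q = Δh / Σ(b_i/K_i) = 6.18 / 33.82 = 0.1827 m/day.
In each layer the seepage velocity is v_i = q/n_i, so the layer transit time is t_i = b_i·n_i / q:
  layer 1 (karst limestone): t_1 = 10.4 × 0.12 / 0.1827 = 6.830 d
  layer 2 (silty sand): t_2 = 8.21 × 0.18 / 0.1827 = 8.087 d
Total t = Σ t_i = 14.92 days.

14.9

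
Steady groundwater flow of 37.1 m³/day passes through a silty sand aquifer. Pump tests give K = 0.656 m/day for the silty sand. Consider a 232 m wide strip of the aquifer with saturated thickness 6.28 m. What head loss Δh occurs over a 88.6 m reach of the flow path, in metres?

3.44

Cross-sectional area A = 232 × 6.28 = 1457 m².
From Q = K·A·i, i = Q / (K·A) = 37.1 / (0.6560 × 1457) = 0.03882.
Head loss Δh = i · L = 0.03882 × 88.6 = 3.439 m.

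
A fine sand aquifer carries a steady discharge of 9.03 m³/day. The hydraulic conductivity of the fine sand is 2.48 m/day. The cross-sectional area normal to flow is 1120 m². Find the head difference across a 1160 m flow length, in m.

From Q = K·A·i, i = Q / (K·A) = 9.03 / (2.480 × 1120) = 0.003251.
Head loss Δh = i · L = 0.003251 × 1160 = 3.771 m.

3.77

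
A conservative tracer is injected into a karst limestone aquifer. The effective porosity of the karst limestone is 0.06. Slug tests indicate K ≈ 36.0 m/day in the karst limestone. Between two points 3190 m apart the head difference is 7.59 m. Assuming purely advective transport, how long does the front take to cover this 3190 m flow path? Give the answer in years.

6.12

Hydraulic gradient i = Δh / L = 7.59 / 3190 = 0.002379.
Darcy flux q = K · i = 36.00 × 0.002379 = 0.08566 m/day.
Seepage velocity v = q / n_e = 0.08566 / 0.06 = 1.428 m/day.
Travel time t = L / v = 3190 / 1.428 = 2235 days = 6.118 years.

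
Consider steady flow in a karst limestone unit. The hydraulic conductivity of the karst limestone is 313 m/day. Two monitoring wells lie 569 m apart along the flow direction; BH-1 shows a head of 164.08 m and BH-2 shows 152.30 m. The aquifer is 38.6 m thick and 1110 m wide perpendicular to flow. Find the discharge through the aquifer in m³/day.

278000

Cross-sectional area A = 1110 × 38.6 = 42846 m².
Hydraulic gradient i = (164.08 − 152.30) / 569 = 11.78 / 569 = 0.02070.
Darcy's law: Q = K · A · i = 313.0 × 42846 × 0.02070 = 2.776e+05 m³/day.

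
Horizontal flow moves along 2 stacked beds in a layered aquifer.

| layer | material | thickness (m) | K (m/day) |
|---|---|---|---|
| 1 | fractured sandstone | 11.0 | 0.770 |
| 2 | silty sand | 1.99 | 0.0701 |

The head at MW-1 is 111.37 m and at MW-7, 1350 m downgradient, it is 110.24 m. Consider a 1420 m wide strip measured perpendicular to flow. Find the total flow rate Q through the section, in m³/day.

10.2

Flow is parallel to layering, so each bed carries its own Darcy discharge and the transmissivities add.
Σ(K_i·b_i) = 0.770×11.0 + 0.0701×1.99 = 8.609 m²/day.
Hydraulic gradient i = (111.37 − 110.24) / 1350 = 1.13 / 1350 = 0.0008370.
Q = Σ(K_i·b_i) · W · i = 8.609 × 1420 × 0.0008370 = 10.23 m³/day.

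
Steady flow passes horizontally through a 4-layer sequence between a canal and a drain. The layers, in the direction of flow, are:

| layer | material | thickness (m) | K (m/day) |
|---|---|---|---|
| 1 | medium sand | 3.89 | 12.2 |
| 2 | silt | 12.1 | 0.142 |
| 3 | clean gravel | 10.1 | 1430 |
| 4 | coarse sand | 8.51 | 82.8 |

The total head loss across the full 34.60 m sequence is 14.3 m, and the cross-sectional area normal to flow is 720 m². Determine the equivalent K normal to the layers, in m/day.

Flow is perpendicular to layering, so the layers act in series and the equivalent K is the thickness-weighted harmonic mean.
Total thickness L = 3.89 + 12.1 + 10.1 + 8.51 = 34.60 m.
Σ(b_i/K_i) = 3.89/12.2 + 12.1/0.142 + 10.1/1430 + 8.51/82.8 = 85.64 d.
K_eq = L / Σ(b_i/K_i) = 34.60 / 85.64 = 0.4040 m/day.

0.404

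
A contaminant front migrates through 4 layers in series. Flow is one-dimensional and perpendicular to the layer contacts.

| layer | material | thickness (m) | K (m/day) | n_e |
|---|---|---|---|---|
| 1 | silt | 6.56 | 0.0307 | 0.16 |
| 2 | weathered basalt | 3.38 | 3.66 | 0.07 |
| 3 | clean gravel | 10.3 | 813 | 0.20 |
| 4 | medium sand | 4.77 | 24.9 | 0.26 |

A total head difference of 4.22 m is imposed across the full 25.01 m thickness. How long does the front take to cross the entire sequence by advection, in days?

With flow normal to the layers, continuity requires the same specific discharge q through every layer.
Σ(b_i/K_i) = 6.56/0.0307 + 3.38/3.66 + 10.3/813 + 4.77/24.9 = 214.8 d.
q = Δh / Σ(b_i/K_i) = 4.22 / 214.8 = 0.01965 m/day.
In each layer the seepage velocity is v_i = q/n_i, so the layer transit time is t_i = b_i·n_i / q:
  layer 1 (silt): t_1 = 6.56 × 0.16 / 0.01965 = 53.43 d
  layer 2 (weathered basalt): t_2 = 3.38 × 0.07 / 0.01965 = 12.04 d
  layer 3 (clean gravel): t_3 = 10.3 × 0.20 / 0.01965 = 104.9 d
  layer 4 (medium sand): t_4 = 4.77 × 0.26 / 0.01965 = 63.13 d
Total t = Σ t_i = 233.5 days.

233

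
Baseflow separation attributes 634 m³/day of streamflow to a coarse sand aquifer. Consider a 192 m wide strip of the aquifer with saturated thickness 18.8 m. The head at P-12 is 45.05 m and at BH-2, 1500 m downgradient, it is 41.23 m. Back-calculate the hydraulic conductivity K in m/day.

69.0

Cross-sectional area A = 192 × 18.8 = 3610 m².
Hydraulic gradient i = (45.05 − 41.23) / 1500 = 3.82 / 1500 = 0.002547.
From Q = K·A·i, K = Q / (A·i) = 634 / (3610 × 0.002547) = 68.97 m/day.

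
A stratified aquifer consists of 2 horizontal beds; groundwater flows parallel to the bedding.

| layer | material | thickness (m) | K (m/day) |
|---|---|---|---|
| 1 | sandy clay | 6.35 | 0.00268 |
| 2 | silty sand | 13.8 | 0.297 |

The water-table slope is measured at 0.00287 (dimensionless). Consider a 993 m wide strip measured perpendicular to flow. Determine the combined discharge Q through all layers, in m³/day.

11.7

Flow is parallel to layering, so each bed carries its own Darcy discharge and the transmissivities add.
Σ(K_i·b_i) = 0.00268×6.35 + 0.297×13.8 = 4.116 m²/day.
Hydraulic gradient i = 0.00287.
Q = Σ(K_i·b_i) · W · i = 4.116 × 993 × 0.002870 = 11.73 m³/day.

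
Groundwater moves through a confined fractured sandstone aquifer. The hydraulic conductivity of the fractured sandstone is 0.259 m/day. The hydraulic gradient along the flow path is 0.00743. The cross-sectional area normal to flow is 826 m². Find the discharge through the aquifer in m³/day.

Hydraulic gradient i = 0.00743.
Darcy's law: Q = K · A · i = 0.2590 × 826.0 × 0.007430 = 1.590 m³/day.

1.59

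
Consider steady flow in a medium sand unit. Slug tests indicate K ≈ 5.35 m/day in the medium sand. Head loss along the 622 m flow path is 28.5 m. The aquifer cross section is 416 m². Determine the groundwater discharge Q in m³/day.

Hydraulic gradient i = Δh / L = 28.5 / 622 = 0.04582.
Darcy's law: Q = K · A · i = 5.350 × 416.0 × 0.04582 = 102.0 m³/day.

102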